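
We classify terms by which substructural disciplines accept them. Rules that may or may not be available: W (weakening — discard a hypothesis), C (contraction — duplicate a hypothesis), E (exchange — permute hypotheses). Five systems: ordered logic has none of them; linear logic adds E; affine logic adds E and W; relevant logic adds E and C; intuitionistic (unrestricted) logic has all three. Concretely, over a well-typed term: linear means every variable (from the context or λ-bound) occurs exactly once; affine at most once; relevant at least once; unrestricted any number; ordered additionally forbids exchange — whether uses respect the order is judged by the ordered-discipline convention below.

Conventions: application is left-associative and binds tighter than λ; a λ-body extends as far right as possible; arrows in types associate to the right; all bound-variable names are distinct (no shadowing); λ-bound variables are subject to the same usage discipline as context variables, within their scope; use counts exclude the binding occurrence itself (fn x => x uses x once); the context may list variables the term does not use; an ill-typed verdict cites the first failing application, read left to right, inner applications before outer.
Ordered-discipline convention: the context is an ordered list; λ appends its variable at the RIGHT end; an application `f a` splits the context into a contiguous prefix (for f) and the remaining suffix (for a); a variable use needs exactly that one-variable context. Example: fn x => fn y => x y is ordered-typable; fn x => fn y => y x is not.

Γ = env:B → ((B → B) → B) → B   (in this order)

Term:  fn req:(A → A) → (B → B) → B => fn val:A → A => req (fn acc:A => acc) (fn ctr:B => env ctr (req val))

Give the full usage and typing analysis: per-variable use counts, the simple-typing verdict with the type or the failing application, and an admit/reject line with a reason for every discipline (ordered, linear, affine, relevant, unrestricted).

usage: env: 1×; req [bound]: 2×; val [bound]: 1×; acc [bound]: 1×; ctr [bound]: 1×
order of uses: req, acc, env, ctr, req, val
typing: the term checks, with type ((A → A) → (B → B) → B) → (A → A) → B
ordered: ✗, uses contraction: req ×2
linear: ✗, uses contraction: req ×2
affine: ✗, uses contraction: req ×2
relevant: ✓, env, req, val, acc, ctr: all used, weakening unneeded
unrestricted: ✓, typability at ((A → A) → (B → B) → B) → (A → A) → B is all that's needed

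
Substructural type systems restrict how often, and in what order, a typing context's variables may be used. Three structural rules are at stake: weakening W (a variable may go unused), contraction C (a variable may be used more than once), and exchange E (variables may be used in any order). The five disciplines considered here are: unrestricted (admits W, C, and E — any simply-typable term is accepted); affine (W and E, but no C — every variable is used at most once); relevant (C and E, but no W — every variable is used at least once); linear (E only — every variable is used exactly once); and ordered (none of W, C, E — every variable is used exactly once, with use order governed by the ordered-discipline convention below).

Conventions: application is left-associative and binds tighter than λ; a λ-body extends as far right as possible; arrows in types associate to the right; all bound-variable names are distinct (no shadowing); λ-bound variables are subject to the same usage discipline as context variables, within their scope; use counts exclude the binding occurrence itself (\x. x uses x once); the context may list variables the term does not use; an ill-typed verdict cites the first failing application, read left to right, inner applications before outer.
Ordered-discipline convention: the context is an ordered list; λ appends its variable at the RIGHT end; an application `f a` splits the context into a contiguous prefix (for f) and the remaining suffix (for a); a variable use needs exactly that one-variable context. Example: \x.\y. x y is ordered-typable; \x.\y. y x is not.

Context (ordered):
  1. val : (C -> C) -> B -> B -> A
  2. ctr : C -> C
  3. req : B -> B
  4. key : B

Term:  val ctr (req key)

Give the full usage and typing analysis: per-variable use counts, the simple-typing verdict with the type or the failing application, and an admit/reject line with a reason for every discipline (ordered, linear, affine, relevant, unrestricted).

usage: val: 1; ctr: 1; req: 1; key: 1
use order (left to right): val, ctr, req, key
typing: well-typed — term : B -> A
ordered: ✓ — one use each (val, ctr, req, key); ordered split holds
linear: ✓ — each of val, ctr, req, key used exactly once
affine: ✓ — none of val, ctr, req, key used more than once
relevant: ✓ — every one of val, ctr, req, key appears
unrestricted: ✓ — simply typable at B -> A; W, C, E all held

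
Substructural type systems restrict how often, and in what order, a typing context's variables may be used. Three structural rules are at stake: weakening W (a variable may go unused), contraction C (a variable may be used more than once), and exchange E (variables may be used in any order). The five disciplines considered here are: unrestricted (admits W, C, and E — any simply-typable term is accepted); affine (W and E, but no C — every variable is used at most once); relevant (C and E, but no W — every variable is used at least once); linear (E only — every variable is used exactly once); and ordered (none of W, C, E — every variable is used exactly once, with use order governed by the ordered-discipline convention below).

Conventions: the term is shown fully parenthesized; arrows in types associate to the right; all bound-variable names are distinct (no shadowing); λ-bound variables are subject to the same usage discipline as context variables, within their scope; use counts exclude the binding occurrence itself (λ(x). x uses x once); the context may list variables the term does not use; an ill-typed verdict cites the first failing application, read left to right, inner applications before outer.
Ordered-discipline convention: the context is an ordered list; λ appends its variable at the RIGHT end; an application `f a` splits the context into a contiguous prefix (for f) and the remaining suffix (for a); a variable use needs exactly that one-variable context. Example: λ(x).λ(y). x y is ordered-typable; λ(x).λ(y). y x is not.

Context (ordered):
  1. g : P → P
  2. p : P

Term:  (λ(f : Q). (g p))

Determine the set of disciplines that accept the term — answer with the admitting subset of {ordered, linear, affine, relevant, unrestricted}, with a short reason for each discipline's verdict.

accepted by: affine, unrestricted
counts: g=1; p=1; f (λ-bound)=0
use order (left to right): g, p
typing: the term checks, with type Q → P
ordered: ✗, f left unused
linear: ✗, f left unused
affine: ✓, no duplicate uses among g, p, f
relevant: ✗, f left unused
unrestricted: ✓, simply typable at Q → P; W, C, E all held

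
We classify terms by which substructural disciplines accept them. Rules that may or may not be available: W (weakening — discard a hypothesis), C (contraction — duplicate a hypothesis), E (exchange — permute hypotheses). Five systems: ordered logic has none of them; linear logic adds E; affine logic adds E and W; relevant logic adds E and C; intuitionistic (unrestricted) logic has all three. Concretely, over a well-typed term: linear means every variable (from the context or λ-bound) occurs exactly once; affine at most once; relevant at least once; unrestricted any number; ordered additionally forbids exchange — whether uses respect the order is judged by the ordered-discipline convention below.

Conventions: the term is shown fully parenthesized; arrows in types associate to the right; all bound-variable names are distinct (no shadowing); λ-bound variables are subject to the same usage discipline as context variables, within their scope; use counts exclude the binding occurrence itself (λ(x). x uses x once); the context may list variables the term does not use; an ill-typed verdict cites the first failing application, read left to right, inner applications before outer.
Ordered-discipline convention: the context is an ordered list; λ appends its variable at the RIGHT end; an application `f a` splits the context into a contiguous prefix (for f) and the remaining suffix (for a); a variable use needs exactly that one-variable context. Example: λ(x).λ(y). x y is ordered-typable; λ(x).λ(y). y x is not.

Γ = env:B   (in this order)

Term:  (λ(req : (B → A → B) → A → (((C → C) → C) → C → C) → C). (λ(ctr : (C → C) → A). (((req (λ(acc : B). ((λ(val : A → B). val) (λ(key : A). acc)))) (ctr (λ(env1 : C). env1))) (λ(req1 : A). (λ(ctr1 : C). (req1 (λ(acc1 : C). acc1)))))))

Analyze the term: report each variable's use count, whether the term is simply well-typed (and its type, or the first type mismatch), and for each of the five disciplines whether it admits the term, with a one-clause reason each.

variable uses: env=0; req [bound]=1; ctr [bound]=1; acc [bound]=1; val [bound]=1; key [bound]=0; env1 [bound]=1; req1 [bound]=1; ctr1 [bound]=0; acc1 [bound]=1
use order (left to right): req, val, acc, ctr, env1, req1, acc1
typing: ill-typed: can't apply a value of type A
ordered ✗ (the type mismatch rejects it)
linear ✗ (not simply typable)
affine ✗ (fails simple typing)
relevant ✗ (a type mismatch blocks all five)
unrestricted ✗ (the type mismatch rejects it)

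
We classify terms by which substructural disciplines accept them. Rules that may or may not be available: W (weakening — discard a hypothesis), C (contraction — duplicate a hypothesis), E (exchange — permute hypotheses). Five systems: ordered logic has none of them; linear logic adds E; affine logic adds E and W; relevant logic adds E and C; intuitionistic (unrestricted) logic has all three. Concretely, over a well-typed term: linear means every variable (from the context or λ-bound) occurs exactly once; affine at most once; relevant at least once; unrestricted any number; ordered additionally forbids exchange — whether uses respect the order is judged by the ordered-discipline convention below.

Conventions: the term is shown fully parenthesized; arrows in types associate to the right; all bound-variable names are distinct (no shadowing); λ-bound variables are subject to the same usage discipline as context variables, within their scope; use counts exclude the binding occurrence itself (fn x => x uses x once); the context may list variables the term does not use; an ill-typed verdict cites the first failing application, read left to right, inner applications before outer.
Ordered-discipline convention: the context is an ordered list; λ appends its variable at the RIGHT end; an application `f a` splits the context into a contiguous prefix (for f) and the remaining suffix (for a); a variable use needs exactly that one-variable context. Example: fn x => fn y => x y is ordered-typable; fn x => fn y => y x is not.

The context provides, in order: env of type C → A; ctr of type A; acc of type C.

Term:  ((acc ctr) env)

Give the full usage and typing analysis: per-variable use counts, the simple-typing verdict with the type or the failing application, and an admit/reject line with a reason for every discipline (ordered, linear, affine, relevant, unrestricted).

usage: env ×1; ctr ×1; acc ×1
use order (left to right): acc, ctr, env
typing: ill-typed: non-function type C applied to an argument
ordered: ✗, fails simple typing
linear: ✗, a type mismatch blocks all five
affine: ✗, the type mismatch rejects it
relevant: ✗, not simply typable
unrestricted: ✗, fails simple typing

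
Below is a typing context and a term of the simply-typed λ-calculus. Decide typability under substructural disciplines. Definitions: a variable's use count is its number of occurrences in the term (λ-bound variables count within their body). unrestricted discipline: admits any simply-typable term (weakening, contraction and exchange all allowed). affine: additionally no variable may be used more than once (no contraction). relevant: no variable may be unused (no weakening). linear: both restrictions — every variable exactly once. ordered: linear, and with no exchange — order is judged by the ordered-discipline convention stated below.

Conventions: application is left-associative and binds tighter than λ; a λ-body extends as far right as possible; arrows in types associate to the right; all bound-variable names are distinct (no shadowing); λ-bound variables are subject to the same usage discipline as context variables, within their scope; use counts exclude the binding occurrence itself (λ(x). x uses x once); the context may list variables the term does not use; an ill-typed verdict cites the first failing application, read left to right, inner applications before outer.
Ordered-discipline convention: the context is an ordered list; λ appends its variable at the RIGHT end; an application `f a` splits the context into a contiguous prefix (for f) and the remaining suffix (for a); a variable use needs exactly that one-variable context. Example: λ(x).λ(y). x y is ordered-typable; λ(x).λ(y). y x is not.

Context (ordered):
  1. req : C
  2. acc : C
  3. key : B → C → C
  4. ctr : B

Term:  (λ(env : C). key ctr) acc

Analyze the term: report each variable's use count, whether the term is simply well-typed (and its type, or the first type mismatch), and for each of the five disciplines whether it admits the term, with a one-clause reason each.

counts: req: 0×, acc: 1×, key: 1×, ctr: 1×, env (λ-bound): 0×
order of uses: key, ctr, acc
typing: the term checks, with type C → C
ordered: ✗, req, env never used (weakening)
linear: ✗, req, env never used (weakening)
affine: ✓, at most one use each (req, acc, key, ctr, env)
relevant: ✗, req, env never used (weakening)
unrestricted: ✓, well-typed at C → C; no restrictions here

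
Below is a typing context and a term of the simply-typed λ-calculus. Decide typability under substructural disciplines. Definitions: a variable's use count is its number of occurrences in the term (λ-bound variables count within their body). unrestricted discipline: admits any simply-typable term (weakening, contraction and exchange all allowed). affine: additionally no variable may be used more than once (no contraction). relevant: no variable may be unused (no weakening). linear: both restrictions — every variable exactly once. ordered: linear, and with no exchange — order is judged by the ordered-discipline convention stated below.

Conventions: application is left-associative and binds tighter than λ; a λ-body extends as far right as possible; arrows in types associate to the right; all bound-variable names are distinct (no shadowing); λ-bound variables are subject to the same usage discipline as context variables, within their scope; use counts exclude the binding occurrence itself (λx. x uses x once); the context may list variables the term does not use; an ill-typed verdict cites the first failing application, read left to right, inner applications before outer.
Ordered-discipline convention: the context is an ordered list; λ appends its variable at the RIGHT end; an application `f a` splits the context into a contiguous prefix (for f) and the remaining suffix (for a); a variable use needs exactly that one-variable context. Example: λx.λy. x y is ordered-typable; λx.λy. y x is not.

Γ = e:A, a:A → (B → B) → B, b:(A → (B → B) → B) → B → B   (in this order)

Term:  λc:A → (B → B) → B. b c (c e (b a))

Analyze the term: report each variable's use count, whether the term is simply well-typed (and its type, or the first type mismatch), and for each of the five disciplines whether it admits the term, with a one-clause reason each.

usage: e: 1×; a: 1×; b: 2×; c [bound]: 2×
order of uses: b, c, c, e, b, a
typing: the term checks, with type (A → (B → B) → B) → B
ordered: ✗ — b ×2, c ×2 used more than once (contraction)
linear: ✗ — b ×2, c ×2 used more than once (contraction)
affine: ✗ — b ×2, c ×2 used more than once (contraction)
relevant: ✓ — every one of e, a, b, c appears
unrestricted: ✓ — simply typable at (A → (B → B) → B) → B; W, C, E all held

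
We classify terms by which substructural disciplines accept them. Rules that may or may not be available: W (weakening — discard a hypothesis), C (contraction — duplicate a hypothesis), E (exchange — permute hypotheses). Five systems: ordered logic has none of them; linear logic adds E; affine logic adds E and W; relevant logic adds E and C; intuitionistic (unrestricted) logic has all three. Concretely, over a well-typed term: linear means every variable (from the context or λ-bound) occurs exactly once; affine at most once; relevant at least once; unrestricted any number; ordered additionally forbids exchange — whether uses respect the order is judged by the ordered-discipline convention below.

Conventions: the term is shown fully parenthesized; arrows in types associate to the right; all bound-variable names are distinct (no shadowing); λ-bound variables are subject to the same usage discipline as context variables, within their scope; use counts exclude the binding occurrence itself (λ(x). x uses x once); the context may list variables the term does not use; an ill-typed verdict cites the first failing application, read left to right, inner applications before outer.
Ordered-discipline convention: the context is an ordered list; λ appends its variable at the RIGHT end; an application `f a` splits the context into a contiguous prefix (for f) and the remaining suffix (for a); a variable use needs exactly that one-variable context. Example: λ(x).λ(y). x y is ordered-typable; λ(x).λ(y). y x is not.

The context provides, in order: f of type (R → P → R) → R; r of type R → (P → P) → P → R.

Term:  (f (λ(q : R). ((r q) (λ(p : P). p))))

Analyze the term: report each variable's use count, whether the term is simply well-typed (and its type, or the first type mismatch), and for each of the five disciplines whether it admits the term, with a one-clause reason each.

variable uses: f=1; r=1; q (bound)=1; p (bound)=1
use order (left to right): f, r, q, p
typing: well-typed — term : R
ordered: ✓ — single-use (f, r, q, p), ordered derivation ok
linear: ✓ — exactly-once usage across f, r, q, p
affine: ✓ — f, r, q, p: no repeats, contraction unneeded
relevant: ✓ — at least one use each (f, r, q, p)
unrestricted: ✓ — typability at R is all that's needed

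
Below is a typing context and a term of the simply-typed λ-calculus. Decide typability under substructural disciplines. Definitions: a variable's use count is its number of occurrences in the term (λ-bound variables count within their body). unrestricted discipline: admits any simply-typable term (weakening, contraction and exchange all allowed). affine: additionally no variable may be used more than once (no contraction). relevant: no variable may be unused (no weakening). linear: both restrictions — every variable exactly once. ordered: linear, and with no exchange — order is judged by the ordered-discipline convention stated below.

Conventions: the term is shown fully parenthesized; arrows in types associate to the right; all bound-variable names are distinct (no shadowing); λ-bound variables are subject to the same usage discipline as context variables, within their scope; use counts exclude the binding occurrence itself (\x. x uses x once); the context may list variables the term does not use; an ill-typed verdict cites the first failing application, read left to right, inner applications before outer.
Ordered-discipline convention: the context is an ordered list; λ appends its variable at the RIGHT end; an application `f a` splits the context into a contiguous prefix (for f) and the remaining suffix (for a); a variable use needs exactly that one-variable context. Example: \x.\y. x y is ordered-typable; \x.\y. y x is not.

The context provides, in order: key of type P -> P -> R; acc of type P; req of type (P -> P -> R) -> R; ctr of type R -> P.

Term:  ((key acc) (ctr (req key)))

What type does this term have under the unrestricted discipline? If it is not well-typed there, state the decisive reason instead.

term : R
usage: key: 2, acc: 1, req: 1, ctr: 1
left-to-right use order: key, acc, ctr, req, key
typing: well-typed — term : R
all disciplines: ordered ✗ · linear ✗ · affine ✗ · relevant ✓ · unrestricted ✓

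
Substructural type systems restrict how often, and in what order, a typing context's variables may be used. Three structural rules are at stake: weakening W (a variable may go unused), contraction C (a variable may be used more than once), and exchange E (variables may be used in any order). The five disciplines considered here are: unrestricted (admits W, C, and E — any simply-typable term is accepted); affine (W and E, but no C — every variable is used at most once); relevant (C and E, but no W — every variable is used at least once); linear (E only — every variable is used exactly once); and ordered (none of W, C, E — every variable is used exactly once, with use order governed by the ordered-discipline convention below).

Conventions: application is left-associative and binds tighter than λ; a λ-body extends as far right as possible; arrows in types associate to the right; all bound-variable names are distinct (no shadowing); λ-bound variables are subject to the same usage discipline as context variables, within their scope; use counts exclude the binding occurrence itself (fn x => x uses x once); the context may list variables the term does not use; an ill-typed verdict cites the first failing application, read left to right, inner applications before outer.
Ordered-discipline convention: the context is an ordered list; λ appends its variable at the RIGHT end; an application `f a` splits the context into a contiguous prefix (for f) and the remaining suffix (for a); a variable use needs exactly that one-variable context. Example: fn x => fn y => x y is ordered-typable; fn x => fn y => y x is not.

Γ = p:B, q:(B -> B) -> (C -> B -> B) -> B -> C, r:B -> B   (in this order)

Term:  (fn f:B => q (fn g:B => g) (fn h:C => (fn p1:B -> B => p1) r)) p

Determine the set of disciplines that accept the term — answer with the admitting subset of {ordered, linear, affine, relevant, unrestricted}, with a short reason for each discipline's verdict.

admitted by: affine, unrestricted
counts: p: 1×; q: 1×; r: 1×; f (λ-bound): 0×; g (λ-bound): 1×; h (λ-bound): 0×; p1 (λ-bound): 1×
uses in reading order: q, g, p1, r, p
typing: well-typed at B -> C
ordered: ✗, needs weakening: f, h unused
linear: ✗, needs weakening: f, h unused
affine: ✓, none of p, q, r, f, g, h, p1 used more than once
relevant: ✗, needs weakening: f, h unused
unrestricted: ✓, well-typed at B -> C; no restrictions here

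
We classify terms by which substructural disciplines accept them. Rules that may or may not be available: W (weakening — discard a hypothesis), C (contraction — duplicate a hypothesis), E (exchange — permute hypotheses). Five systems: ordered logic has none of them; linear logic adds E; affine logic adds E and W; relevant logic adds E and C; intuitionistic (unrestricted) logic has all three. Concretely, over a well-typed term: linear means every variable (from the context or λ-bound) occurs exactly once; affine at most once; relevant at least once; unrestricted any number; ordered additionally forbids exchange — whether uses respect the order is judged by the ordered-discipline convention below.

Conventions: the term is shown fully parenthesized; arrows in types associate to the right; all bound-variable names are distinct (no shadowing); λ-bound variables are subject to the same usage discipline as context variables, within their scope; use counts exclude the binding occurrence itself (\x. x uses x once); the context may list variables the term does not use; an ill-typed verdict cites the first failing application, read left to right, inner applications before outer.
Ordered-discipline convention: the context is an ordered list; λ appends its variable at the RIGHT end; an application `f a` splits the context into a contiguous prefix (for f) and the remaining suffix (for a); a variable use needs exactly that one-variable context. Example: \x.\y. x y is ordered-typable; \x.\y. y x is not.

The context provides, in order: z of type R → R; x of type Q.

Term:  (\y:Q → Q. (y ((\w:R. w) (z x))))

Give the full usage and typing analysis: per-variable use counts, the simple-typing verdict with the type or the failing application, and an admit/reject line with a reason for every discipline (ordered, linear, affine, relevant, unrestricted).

use counts: z ×1; x ×1; y [bound] ×1; w [bound] ×1
use order (left to right): y, w, z, x
typing: ill-typed: argument of type Q where R is required
ordered: ✗, fails simple typing
linear: ✗, a type mismatch blocks all five
affine: ✗, the type mismatch rejects it
relevant: ✗, not simply typable
unrestricted: ✗, fails simple typing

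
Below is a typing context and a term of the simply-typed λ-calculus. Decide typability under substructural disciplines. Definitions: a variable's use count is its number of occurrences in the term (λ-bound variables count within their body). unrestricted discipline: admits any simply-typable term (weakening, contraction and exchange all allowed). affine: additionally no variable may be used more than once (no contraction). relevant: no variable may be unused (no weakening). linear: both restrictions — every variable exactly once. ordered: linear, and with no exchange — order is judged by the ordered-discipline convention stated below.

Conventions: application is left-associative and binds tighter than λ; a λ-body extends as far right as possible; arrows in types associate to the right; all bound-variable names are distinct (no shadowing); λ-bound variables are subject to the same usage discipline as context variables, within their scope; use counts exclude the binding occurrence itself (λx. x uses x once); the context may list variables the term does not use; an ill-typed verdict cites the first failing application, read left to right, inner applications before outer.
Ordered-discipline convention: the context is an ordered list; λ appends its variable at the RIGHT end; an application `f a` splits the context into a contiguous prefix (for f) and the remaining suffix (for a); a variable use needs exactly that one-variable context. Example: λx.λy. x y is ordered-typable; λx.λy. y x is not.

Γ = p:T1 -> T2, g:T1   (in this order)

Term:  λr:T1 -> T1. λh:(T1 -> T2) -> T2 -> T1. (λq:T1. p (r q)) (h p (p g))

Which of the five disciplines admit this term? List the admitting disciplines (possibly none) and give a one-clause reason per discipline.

admitted in: relevant, unrestricted
variable uses: p=3, g=1, r (bound)=1, h (bound)=1, q (bound)=1
use order (left to right): p, r, q, h, p, p, g
typing: well-typed — term : (T1 -> T1) -> ((T1 -> T2) -> T2 -> T1) -> T2
ordered: ✗ — uses contraction: p ×3
linear: ✗ — uses contraction: p ×3
affine: ✗ — uses contraction: p ×3
relevant: ✓ — at least one use each (p, g, r, h, q)
unrestricted: ✓ — typability at (T1 -> T1) -> ((T1 -> T2) -> T2 -> T1) -> T2 is all that's needed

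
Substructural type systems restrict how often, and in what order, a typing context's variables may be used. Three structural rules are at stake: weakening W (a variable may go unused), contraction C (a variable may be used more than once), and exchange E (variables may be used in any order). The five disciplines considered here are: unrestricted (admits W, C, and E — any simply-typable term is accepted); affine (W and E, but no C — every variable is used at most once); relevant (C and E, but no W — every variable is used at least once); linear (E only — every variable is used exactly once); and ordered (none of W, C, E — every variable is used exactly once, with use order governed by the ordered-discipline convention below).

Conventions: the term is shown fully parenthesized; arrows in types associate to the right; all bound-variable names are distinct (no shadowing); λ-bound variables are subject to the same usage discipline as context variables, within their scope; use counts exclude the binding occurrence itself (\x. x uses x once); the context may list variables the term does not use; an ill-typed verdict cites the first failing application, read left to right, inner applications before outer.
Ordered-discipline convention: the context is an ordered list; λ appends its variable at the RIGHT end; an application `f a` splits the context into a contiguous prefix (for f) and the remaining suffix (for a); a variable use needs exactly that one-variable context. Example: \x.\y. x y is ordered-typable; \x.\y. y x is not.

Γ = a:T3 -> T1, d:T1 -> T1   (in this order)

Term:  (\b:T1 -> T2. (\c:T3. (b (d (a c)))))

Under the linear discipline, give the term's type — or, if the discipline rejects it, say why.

term : (T1 -> T2) -> T3 -> T2
counts: a ×1; d ×1; b (bound) ×1; c (bound) ×1
order of uses: b, d, a, c
typing: well-typed at (T1 -> T2) -> T3 -> T2
all disciplines: ordered ✗ | linear ✓ | affine ✓ | relevant ✓ | unrestricted ✓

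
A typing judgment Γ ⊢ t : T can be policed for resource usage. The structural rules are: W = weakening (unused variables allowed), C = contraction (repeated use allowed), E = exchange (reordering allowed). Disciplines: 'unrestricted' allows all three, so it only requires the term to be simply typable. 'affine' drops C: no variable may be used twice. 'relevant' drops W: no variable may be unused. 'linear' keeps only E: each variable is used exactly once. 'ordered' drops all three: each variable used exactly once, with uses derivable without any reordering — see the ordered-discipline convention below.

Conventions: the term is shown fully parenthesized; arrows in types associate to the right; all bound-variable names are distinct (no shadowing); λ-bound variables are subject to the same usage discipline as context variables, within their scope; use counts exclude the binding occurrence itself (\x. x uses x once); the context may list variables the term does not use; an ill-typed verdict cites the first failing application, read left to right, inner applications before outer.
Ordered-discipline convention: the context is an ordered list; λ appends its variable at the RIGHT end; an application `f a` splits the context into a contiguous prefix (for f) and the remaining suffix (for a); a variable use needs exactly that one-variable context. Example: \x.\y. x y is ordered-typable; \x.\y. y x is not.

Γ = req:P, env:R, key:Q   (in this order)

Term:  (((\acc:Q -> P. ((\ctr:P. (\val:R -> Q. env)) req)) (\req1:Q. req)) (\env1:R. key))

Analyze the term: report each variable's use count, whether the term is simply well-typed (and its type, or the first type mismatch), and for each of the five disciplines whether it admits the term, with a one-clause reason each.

use counts: req: 2, env: 1, key: 1, acc (λ-bound): 0, ctr (λ-bound): 0, val (λ-bound): 0, req1 (λ-bound): 0, env1 (λ-bound): 0
order of uses: env, req, req, key
typing: ✓ — R
ordered: ✗ — needs contraction — req ×2; needs weakening: acc, ctr, val, req1, env1 unused
linear: ✗ — needs contraction — req ×2; needs weakening: acc, ctr, val, req1, env1 unused
affine: ✗ — needs contraction — req ×2
relevant: ✗ — needs weakening: acc, ctr, val, req1, env1 unused
unrestricted: ✓ — typability at R is all that's needed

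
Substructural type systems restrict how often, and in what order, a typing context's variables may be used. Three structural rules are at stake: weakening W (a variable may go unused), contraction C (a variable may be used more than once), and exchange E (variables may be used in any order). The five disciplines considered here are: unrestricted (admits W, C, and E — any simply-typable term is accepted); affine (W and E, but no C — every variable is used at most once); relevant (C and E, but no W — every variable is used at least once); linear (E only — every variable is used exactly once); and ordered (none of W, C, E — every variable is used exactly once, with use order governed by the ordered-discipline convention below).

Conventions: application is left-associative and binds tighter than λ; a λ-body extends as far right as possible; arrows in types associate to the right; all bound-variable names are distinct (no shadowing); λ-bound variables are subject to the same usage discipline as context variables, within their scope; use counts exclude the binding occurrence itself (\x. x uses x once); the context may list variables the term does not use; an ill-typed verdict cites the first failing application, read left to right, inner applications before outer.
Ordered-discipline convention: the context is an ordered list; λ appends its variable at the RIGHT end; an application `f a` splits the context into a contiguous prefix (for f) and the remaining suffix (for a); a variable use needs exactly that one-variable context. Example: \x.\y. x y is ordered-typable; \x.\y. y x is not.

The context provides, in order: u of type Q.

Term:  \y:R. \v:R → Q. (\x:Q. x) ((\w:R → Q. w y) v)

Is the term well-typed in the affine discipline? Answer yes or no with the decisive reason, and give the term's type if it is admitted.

yes — at most one use each (u, y, v, x, w); term : R → (R → Q) → Q
usage: u: 0×, y [bound]: 1×, v [bound]: 1×, x [bound]: 1×, w [bound]: 1×
use order (left to right): x, w, y, v
typing: ✓ — R → (R → Q) → Q
per-discipline verdicts: ordered ✗, linear ✗, affine ✓, relevant ✗, unrestricted ✓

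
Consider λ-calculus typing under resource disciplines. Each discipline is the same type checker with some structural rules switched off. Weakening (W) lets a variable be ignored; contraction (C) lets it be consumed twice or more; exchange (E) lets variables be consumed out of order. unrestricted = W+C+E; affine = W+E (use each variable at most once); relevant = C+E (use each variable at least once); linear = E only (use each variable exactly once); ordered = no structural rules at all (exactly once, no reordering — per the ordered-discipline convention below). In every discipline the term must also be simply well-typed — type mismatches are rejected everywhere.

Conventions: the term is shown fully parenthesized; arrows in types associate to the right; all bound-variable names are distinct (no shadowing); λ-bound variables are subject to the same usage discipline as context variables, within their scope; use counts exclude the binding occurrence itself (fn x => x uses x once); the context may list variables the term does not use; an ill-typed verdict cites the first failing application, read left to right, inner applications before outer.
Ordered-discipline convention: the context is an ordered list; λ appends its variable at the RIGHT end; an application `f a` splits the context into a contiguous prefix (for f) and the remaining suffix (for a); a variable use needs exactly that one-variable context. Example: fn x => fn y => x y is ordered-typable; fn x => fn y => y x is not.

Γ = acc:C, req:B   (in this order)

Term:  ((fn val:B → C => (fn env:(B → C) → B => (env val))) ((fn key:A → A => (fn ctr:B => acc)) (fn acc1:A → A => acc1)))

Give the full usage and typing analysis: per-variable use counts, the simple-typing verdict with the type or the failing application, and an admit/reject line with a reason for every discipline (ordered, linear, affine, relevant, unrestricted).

variable uses: acc: 1×; req: 0×; val [bound]: 1×; env [bound]: 1×; key [bound]: 0×; ctr [bound]: 0×; acc1 [bound]: 1×
left-to-right use order: env, val, acc, acc1
typing: ill-typed: an application expects A → A but receives (A → A) → A → A
ordered: ✗ — not simply typable
linear: ✗ — fails simple typing
affine: ✗ — a type mismatch blocks all five
relevant: ✗ — the type mismatch rejects it
unrestricted: ✗ — not simply typable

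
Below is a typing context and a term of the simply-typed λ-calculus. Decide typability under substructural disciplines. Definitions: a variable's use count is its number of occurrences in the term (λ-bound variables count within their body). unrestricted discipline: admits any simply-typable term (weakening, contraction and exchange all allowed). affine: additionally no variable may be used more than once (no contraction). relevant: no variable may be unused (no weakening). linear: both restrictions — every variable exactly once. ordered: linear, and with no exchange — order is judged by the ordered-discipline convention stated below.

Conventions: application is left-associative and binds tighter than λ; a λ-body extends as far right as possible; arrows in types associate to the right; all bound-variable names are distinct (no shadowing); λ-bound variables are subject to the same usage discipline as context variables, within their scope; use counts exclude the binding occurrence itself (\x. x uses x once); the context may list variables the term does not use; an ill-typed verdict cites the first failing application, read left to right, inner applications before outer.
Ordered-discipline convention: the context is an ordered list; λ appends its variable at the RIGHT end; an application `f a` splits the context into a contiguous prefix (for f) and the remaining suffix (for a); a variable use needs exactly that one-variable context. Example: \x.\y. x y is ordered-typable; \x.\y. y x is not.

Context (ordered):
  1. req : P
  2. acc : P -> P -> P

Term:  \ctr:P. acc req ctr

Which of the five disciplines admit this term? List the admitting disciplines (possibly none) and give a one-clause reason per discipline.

admitted in: linear, affine, relevant, unrestricted
counts: req: 1, acc: 1, ctr [bound]: 1
use order (left to right): acc, req, ctr
typing: well-typed — term : P -> P
ordered: ✗ — needs exchange: uses follow acc, req, ctr
linear: ✓ — each of req, acc, ctr used exactly once
affine: ✓ — no duplicate uses among req, acc, ctr
relevant: ✓ — none of req, acc, ctr goes unused
unrestricted: ✓ — typability at P -> P is all that's needed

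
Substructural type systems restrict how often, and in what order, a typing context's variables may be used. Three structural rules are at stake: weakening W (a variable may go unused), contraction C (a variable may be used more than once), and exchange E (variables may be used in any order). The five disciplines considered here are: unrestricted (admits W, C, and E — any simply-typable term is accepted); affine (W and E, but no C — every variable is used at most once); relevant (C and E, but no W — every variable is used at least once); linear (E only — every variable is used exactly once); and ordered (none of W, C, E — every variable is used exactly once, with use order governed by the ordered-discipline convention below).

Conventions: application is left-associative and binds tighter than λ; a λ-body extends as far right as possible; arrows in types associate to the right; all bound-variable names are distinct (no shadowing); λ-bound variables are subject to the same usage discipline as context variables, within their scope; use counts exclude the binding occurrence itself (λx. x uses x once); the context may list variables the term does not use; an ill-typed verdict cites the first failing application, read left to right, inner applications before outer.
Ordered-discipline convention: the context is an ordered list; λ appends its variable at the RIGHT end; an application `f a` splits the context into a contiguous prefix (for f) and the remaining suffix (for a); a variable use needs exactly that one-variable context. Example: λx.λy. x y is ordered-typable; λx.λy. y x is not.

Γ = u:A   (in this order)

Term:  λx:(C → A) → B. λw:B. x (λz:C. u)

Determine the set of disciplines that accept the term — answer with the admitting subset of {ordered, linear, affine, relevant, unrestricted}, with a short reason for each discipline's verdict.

accepted by: affine, unrestricted
variable uses: u: 1; x (bound): 1; w (bound): 0; z (bound): 0
use order (left to right): x, u
typing: the term checks, with type ((C → A) → B) → B → B
ordered: ✗ — w, z never used (weakening)
linear: ✗ — w, z never used (weakening)
affine: ✓ — at most one use each (u, x, w, z)
relevant: ✗ — w, z never used (weakening)
unrestricted: ✓ — simply typable at ((C → A) → B) → B → B; W, C, E all held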